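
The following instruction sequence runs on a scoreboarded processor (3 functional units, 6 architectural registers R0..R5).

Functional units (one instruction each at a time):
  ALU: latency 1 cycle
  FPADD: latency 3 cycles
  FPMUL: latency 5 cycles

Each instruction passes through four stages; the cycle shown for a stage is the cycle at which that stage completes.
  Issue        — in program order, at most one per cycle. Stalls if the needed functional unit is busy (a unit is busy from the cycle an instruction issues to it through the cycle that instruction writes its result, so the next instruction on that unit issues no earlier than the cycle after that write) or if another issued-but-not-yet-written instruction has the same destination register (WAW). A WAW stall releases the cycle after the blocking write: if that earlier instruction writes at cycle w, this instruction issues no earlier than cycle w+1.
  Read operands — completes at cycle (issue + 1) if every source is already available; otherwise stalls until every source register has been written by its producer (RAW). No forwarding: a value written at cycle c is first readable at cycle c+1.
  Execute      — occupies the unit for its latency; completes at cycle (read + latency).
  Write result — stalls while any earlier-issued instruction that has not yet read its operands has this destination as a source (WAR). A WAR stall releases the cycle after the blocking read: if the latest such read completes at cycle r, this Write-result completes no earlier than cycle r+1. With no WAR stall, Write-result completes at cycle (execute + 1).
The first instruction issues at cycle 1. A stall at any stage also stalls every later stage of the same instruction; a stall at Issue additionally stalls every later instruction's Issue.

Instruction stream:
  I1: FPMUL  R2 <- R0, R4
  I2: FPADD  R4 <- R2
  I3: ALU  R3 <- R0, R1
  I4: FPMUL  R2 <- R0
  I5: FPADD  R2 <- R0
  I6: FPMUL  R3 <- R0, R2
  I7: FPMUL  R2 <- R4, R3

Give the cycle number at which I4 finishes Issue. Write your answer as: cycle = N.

c1: I1 dispatched to FPMUL
c2: I1 operands ready | I2 dispatched to FPADD
c3: I3 dispatched to ALU
c4: I3 operands ready
c5: I3 complete
c6: R3←I3
c7: I1 complete
c8: R2←I1
c9: I2 operands ready | I4 dispatched to FPMUL
c10: I4 operands ready
c12: I2 complete
c13: R4←I2
c15: I4 complete
c16: R2←I4
c17: I5 dispatched to FPADD
c18: I5 operands ready | I6 dispatched to FPMUL
c21: I5 complete
c22: R2←I5
c23: I6 operands ready
c28: I6 complete
c29: R3←I6
c30: I7 dispatched to FPMUL
c31: I7 operands ready
c36: I7 complete
c37: R2←I7

cycle = 9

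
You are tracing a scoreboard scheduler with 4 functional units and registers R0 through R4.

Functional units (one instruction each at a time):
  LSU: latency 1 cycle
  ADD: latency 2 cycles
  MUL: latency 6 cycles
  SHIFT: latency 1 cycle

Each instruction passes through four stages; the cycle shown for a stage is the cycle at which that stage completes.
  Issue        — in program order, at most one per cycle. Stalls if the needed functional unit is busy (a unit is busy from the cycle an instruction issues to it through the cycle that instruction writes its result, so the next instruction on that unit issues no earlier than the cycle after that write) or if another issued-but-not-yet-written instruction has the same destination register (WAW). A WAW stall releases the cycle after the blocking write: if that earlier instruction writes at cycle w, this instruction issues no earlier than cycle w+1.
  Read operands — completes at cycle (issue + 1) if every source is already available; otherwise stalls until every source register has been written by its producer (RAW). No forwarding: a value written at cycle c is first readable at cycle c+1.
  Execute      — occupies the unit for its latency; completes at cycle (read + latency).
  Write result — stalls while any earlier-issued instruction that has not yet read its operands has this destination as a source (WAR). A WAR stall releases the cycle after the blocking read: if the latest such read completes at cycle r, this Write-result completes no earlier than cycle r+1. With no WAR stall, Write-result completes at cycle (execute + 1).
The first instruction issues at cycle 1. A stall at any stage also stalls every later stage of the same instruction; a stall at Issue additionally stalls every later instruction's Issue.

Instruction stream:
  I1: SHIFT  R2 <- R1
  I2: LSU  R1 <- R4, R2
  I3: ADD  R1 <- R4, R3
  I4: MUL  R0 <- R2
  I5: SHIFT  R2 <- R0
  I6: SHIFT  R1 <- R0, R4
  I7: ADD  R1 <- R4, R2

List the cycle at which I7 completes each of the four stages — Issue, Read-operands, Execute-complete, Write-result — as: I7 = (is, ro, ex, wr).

I7 = (25, 26, 28, 29)

[1] I1→SHIFT
[2] I1 RO, I2→LSU
[3] I1 EX
[4] I1 WR R2
[5] I2 RO
[6] I2 EX
[7] I2 WR R1
[8] I3→ADD
[9] I3 RO, I4→MUL
[10] I4 RO, I5→SHIFT
[11] I3 EX
[12] I3 WR R1
[16] I4 EX
[17] I4 WR R0
[18] I5 RO
[19] I5 EX
[20] I5 WR R2
[21] I6→SHIFT
[22] I6 RO
[23] I6 EX
[24] I6 WR R1
[25] I7→ADD
[26] I7 RO
[28] I7 EX
[29] I7 WR R1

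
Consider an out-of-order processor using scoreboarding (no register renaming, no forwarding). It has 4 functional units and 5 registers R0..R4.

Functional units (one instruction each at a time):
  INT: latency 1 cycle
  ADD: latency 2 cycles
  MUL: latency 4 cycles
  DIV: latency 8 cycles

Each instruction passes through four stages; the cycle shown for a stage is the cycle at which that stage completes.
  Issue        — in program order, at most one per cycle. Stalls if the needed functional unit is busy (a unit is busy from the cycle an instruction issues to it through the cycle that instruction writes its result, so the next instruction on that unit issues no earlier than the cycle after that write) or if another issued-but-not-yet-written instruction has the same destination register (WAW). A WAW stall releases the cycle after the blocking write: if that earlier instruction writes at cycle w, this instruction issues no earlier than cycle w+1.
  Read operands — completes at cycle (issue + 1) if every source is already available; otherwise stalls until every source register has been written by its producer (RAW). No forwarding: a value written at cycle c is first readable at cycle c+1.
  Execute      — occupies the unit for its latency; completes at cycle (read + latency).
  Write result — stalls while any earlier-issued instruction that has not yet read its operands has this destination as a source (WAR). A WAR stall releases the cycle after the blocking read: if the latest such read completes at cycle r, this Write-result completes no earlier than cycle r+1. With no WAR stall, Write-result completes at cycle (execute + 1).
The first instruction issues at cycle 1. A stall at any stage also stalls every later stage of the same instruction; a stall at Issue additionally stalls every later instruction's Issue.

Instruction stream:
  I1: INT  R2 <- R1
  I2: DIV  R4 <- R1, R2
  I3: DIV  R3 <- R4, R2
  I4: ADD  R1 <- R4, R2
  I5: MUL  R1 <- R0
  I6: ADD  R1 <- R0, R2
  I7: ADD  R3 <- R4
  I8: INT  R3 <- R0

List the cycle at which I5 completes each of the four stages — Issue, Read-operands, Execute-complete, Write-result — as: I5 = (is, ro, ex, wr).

t=1  issue I1 (INT)
t=2  I1 read-ops; issue I2 (DIV)
t=3  I1 finished on INT
t=4  I1→R2
t=5  I2 read-ops
t=13  I2 finished on DIV
t=14  I2→R4
t=15  issue I3 (DIV)
t=16  I3 read-ops; issue I4 (ADD)
t=17  I4 read-ops
t=19  I4 finished on ADD
t=20  I4→R1
t=21  issue I5 (MUL)
t=22  I5 read-ops
t=24  I3 finished on DIV
t=25  I3→R3
t=26  I5 finished on MUL
t=27  I5→R1
t=28  issue I6 (ADD)
t=29  I6 read-ops
t=31  I6 finished on ADD
t=32  I6→R1
t=33  issue I7 (ADD)
t=34  I7 read-ops
t=36  I7 finished on ADD
t=37  I7→R3
t=38  issue I8 (INT)
t=39  I8 read-ops
t=40  I8 finished on INT
t=41  I8→R3

I5 = (21, 22, 26, 27)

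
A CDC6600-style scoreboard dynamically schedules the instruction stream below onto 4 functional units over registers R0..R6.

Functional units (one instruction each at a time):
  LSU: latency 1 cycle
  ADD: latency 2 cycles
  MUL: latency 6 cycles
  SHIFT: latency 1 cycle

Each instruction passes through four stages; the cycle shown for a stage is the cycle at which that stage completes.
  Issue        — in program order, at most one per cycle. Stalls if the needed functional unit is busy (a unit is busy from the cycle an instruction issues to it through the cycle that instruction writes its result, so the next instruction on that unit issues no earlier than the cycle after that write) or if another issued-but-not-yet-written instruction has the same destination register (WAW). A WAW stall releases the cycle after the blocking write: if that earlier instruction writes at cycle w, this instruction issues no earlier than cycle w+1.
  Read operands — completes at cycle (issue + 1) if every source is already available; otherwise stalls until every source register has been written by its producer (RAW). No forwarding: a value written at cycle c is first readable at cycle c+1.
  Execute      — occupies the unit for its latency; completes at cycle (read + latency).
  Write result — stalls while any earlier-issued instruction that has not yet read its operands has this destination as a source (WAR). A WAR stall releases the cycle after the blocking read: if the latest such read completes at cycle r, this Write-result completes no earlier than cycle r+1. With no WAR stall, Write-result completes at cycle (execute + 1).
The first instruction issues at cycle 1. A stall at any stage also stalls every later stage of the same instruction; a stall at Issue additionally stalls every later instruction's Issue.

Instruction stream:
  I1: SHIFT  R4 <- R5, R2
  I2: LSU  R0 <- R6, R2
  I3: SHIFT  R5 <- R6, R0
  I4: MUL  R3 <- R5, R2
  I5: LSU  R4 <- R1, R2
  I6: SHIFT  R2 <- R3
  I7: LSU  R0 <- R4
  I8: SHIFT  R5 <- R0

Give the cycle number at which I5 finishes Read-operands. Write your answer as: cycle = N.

cycle = 8

I1: IS=1 RO=2 EX=3 WR=4
I2: IS=2 RO=3 EX=4 WR=5
I3: IS=5 RO=6 EX=7 WR=8  [struct: SHIFT busy until I1 writes@4]
I4: IS=6 RO=9 EX=15 WR=16  [RAW R5: wait I3 write@8]
I5: IS=7 RO=8 EX=9 WR=10
I6: IS=9 RO=17 EX=18 WR=19  [struct: SHIFT busy until I3 writes@8; RAW R3: wait I4 write@16]
I7: IS=11 RO=12 EX=13 WR=14  [struct: LSU busy until I5 writes@10]
I8: IS=20 RO=21 EX=22 WR=23  [struct: SHIFT busy until I6 writes@19]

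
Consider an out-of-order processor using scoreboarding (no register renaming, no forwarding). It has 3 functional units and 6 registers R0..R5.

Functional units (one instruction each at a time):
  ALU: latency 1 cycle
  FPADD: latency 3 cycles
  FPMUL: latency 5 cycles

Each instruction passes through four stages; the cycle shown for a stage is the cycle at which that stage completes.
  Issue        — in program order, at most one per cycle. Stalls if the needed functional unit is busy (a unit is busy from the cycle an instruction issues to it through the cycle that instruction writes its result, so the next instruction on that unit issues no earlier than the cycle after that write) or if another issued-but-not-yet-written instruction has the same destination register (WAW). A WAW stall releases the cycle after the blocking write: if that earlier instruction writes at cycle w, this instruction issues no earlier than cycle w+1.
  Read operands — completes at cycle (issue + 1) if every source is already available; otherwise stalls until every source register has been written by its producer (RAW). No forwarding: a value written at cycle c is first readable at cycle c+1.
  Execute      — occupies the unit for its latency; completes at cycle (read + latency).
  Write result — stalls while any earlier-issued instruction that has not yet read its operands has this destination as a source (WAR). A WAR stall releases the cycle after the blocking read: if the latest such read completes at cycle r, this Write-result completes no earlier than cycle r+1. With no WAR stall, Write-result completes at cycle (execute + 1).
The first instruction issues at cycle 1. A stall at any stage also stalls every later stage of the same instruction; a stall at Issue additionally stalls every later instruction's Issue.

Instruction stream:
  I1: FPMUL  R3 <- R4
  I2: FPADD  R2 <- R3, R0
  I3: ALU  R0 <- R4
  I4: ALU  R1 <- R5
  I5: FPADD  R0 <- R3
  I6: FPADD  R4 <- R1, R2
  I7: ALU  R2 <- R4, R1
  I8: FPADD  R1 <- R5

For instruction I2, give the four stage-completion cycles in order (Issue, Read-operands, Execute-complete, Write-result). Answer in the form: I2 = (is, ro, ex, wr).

I2 = (2, 9, 12, 13)

[1] I1 dispatched to FPMUL
[2] I1 operands ready, I2 dispatched to FPADD
[3] I3 dispatched to ALU
[4] I3 operands ready
[5] I3 complete
[7] I1 complete
[8] R3←I1
[9] I2 operands ready
[10] R0←I3
[11] I4 dispatched to ALU
[12] I2 complete, I4 operands ready
[13] R2←I2, I4 complete
[14] R1←I4, I5 dispatched to FPADD
[15] I5 operands ready
[18] I5 complete
[19] R0←I5
[20] I6 dispatched to FPADD
[21] I6 operands ready, I7 dispatched to ALU
[24] I6 complete
[25] R4←I6
[26] I7 operands ready, I8 dispatched to FPADD
[27] I7 complete, I8 operands ready
[28] R2←I7
[30] I8 complete
[31] R1←I8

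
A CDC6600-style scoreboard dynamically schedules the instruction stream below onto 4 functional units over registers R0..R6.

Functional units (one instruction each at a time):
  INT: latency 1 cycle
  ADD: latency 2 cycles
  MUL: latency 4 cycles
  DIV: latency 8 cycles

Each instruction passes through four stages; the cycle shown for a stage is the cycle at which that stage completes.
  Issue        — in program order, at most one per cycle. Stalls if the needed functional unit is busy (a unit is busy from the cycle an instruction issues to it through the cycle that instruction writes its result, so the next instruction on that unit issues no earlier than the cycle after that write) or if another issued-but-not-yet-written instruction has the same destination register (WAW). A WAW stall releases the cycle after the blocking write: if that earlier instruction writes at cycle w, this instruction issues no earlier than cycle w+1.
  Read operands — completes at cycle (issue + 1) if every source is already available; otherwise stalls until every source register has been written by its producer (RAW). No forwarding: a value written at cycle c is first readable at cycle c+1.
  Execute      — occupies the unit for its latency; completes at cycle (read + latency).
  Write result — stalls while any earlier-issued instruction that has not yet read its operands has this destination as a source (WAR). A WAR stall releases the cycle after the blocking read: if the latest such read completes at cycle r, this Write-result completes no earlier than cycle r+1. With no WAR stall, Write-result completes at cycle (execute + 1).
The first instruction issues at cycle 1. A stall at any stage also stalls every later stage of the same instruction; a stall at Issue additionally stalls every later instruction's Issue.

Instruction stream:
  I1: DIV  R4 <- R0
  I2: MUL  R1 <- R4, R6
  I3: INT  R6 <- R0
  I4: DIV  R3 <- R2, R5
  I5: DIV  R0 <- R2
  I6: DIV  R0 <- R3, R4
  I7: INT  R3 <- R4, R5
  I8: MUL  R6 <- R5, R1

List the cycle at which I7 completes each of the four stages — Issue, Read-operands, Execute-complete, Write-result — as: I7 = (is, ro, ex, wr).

I7 = (35, 36, 37, 38)

c1: I1→DIV
c2: I1 RO | I2→MUL
c3: I3→INT
c4: I3 RO
c5: I3 EX
c10: I1 EX
c11: I1 WR R4
c12: I2 RO | I4→DIV
c13: I3 WR R6 | I4 RO
c16: I2 EX
c17: I2 WR R1
c21: I4 EX
c22: I4 WR R3
c23: I5→DIV
c24: I5 RO
c32: I5 EX
c33: I5 WR R0
c34: I6→DIV
c35: I6 RO | I7→INT
c36: I7 RO | I8→MUL
c37: I7 EX | I8 RO
c38: I7 WR R3
c41: I8 EX
c42: I8 WR R6
c43: I6 EX
c44: I6 WR R0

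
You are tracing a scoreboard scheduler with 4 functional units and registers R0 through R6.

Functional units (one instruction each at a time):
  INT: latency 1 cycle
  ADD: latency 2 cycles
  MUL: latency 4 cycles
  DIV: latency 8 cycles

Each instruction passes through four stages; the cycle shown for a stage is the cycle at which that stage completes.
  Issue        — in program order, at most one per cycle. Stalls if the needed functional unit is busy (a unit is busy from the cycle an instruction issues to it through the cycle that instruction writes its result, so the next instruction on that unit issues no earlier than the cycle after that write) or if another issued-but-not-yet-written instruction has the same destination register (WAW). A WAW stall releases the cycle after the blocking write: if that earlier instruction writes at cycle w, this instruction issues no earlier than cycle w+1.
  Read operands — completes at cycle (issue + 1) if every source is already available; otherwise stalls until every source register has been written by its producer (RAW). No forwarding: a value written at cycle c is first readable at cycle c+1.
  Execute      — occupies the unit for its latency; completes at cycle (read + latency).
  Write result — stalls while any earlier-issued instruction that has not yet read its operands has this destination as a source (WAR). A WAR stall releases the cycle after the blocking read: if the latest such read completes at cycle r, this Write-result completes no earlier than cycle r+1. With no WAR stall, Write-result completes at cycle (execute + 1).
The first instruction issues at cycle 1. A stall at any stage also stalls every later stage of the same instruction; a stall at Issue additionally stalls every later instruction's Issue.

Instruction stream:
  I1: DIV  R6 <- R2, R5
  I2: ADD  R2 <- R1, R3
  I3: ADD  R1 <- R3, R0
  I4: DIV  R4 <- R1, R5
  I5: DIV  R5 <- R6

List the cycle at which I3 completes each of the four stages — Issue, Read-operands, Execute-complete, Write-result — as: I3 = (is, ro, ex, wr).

I3 = (7, 8, 10, 11)

t=1  I1 issues→DIV
t=2  I1 reads, I2 issues→ADD
t=3  I2 reads
t=5  I2 exec-done
t=6  I2 writes R2
t=7  I3 issues→ADD
t=8  I3 reads
t=10  I1 exec-done, I3 exec-done
t=11  I1 writes R6, I3 writes R1
t=12  I4 issues→DIV
t=13  I4 reads
t=21  I4 exec-done
t=22  I4 writes R4
t=23  I5 issues→DIV
t=24  I5 reads
t=32  I5 exec-done
t=33  I5 writes R5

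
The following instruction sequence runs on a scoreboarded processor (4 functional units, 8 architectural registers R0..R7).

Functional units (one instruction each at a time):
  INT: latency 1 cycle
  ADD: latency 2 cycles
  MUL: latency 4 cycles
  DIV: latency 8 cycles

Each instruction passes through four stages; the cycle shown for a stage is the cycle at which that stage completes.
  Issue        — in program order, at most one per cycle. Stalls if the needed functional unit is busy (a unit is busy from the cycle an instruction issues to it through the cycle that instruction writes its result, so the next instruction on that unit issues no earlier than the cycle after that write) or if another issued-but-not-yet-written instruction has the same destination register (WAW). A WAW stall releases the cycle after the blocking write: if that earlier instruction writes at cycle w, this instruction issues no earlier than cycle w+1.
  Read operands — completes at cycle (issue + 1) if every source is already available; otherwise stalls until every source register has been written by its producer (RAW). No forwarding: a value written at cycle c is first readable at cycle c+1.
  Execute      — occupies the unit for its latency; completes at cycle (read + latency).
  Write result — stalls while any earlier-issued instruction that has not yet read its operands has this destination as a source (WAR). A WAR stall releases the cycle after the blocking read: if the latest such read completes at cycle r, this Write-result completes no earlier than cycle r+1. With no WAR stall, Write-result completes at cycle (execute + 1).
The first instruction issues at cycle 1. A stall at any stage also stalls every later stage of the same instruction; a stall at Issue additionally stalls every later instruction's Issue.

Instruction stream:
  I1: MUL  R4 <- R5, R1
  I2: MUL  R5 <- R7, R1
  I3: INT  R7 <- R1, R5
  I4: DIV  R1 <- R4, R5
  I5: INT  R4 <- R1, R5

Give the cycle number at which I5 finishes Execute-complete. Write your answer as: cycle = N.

cycle = 26

I1  is:1  ro:2  ex:6  wr:7
I2  is:8  ro:9  ex:13  wr:14  — struct: MUL busy until I1 writes@7
I3  is:9  ro:15  ex:16  wr:17  — RAW R5: wait I2 write@14
I4  is:10  ro:15  ex:23  wr:24  — RAW R5: wait I2 write@14
I5  is:18  ro:25  ex:26  wr:27  — struct: INT busy until I3 writes@17, RAW R1: wait I4 write@24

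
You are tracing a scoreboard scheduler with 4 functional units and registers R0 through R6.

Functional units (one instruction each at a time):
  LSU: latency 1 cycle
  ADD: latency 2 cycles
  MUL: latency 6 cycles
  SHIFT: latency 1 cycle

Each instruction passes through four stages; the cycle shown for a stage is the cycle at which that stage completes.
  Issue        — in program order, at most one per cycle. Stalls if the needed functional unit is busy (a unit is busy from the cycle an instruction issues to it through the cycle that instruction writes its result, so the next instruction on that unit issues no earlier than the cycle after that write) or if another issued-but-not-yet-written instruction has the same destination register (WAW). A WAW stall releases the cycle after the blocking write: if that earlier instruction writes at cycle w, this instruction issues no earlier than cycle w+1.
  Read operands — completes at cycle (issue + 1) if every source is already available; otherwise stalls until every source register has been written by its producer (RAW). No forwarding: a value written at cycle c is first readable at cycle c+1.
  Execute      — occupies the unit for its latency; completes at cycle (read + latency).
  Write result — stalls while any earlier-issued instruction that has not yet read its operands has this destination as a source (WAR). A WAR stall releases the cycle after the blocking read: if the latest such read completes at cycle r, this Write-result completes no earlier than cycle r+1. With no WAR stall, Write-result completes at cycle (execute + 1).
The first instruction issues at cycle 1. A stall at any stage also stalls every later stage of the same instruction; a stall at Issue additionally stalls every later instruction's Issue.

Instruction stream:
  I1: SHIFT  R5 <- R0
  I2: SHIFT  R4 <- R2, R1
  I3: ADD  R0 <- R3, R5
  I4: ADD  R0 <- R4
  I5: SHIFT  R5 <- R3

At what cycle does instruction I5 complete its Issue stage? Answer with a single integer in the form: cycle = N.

cycle = 12

c1: issue I1 (SHIFT)
c2: I1 read-ops
c3: I1 finished on SHIFT
c4: I1→R5
c5: issue I2 (SHIFT)
c6: I2 read-ops; issue I3 (ADD)
c7: I2 finished on SHIFT; I3 read-ops
c8: I2→R4
c9: I3 finished on ADD
c10: I3→R0
c11: issue I4 (ADD)
c12: I4 read-ops; issue I5 (SHIFT)
c13: I5 read-ops
c14: I4 finished on ADD; I5 finished on SHIFT
c15: I4→R0; I5→R5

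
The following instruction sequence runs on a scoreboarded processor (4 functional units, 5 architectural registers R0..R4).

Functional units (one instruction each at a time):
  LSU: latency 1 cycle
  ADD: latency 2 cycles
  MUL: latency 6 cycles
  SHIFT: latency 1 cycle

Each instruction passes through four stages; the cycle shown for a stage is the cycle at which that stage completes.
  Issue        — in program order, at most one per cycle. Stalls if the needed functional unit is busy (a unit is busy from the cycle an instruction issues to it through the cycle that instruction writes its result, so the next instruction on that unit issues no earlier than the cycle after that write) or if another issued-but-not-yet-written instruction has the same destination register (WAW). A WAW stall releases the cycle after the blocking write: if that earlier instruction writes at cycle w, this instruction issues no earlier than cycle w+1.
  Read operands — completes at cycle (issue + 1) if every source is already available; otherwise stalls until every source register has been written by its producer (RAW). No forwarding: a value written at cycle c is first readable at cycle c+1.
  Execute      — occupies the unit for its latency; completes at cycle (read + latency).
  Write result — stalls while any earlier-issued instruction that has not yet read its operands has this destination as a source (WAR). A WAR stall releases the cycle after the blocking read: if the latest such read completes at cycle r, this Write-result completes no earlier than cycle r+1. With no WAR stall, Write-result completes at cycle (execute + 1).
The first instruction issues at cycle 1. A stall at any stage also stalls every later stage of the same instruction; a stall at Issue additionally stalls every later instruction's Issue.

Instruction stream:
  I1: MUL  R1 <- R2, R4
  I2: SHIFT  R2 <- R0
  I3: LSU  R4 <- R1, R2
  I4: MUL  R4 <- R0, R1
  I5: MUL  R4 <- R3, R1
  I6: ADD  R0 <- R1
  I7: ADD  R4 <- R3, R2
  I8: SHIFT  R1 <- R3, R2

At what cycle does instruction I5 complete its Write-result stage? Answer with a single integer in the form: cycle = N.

cycle = 30

[1] I1 issues→MUL
[2] I1 reads; I2 issues→SHIFT
[3] I2 reads; I3 issues→LSU
[4] I2 exec-done
[5] I2 writes R2
[8] I1 exec-done
[9] I1 writes R1
[10] I3 reads
[11] I3 exec-done
[12] I3 writes R4
[13] I4 issues→MUL
[14] I4 reads
[20] I4 exec-done
[21] I4 writes R4
[22] I5 issues→MUL
[23] I5 reads; I6 issues→ADD
[24] I6 reads
[26] I6 exec-done
[27] I6 writes R0
[29] I5 exec-done
[30] I5 writes R4
[31] I7 issues→ADD
[32] I7 reads; I8 issues→SHIFT
[33] I8 reads
[34] I7 exec-done; I8 exec-done
[35] I7 writes R4; I8 writes R1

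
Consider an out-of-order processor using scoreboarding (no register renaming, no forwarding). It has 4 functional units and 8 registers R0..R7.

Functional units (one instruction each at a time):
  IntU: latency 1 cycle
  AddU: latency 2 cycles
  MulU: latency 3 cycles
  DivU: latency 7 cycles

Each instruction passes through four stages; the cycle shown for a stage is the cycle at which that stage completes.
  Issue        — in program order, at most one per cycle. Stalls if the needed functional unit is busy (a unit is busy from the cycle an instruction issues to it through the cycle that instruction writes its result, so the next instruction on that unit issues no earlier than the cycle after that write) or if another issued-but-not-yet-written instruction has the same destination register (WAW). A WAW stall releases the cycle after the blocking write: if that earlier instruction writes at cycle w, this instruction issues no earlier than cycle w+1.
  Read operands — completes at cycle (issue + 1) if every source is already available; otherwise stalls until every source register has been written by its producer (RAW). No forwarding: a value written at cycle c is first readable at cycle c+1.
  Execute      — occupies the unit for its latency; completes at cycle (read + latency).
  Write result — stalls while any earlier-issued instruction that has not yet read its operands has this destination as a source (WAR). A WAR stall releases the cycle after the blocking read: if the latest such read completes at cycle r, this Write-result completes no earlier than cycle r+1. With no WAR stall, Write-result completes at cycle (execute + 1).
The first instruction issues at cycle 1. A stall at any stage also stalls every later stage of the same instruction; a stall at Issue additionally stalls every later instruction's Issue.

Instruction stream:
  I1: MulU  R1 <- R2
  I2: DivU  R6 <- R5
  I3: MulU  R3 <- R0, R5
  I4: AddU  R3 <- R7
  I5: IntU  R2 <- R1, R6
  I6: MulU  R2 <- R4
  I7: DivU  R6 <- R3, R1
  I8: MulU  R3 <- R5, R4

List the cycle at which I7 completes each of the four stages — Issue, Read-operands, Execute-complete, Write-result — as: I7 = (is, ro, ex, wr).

I7 = (19, 20, 27, 28)

I1  is:1  ro:2  ex:5  wr:6
I2  is:2  ro:3  ex:10  wr:11
I3  is:7  ro:8  ex:11  wr:12  — struct: MulU busy until I1 writes@6
I4  is:13  ro:14  ex:16  wr:17  — WAW R3: wait I3 write@12
I5  is:14  ro:15  ex:16  wr:17
I6  is:18  ro:19  ex:22  wr:23  — WAW R2: wait I5 write@17
I7  is:19  ro:20  ex:27  wr:28
I8  is:24  ro:25  ex:28  wr:29  — struct: MulU busy until I6 writes@23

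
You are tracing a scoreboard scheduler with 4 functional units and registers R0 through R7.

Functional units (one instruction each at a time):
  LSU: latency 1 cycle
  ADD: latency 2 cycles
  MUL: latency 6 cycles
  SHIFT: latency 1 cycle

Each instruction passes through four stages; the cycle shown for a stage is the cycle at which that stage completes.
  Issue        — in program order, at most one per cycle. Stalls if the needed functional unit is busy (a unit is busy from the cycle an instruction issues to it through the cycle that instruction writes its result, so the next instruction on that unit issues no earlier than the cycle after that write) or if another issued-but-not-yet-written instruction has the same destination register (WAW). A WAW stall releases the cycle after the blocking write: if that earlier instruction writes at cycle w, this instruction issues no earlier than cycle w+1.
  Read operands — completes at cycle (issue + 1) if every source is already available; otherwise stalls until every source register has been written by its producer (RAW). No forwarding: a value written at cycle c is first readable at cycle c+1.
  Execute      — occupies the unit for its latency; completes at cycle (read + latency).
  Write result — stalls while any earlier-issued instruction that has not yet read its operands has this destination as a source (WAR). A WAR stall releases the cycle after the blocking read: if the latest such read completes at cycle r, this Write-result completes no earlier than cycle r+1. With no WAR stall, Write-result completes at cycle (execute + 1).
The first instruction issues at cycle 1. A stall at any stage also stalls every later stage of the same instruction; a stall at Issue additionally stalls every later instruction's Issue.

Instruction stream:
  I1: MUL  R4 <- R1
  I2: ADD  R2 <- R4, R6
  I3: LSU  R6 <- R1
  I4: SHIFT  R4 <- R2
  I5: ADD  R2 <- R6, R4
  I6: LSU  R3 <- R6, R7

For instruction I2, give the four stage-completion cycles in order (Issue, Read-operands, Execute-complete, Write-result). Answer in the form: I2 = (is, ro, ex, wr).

I1 -> (1, 2, 8, 9)
I2 -> (2, 10, 12, 13)  // RAW R4: wait I1 write@9
I3 -> (3, 4, 5, 11)  // WAR R6: wait I2 read@10
I4 -> (10, 14, 15, 16)  // WAW R4: wait I1 write@9, RAW R2: wait I2 write@13
I5 -> (14, 17, 19, 20)  // struct: ADD busy until I2 writes@13, RAW R4: wait I4 write@16
I6 -> (15, 16, 17, 18)

I2 = (2, 10, 12, 13)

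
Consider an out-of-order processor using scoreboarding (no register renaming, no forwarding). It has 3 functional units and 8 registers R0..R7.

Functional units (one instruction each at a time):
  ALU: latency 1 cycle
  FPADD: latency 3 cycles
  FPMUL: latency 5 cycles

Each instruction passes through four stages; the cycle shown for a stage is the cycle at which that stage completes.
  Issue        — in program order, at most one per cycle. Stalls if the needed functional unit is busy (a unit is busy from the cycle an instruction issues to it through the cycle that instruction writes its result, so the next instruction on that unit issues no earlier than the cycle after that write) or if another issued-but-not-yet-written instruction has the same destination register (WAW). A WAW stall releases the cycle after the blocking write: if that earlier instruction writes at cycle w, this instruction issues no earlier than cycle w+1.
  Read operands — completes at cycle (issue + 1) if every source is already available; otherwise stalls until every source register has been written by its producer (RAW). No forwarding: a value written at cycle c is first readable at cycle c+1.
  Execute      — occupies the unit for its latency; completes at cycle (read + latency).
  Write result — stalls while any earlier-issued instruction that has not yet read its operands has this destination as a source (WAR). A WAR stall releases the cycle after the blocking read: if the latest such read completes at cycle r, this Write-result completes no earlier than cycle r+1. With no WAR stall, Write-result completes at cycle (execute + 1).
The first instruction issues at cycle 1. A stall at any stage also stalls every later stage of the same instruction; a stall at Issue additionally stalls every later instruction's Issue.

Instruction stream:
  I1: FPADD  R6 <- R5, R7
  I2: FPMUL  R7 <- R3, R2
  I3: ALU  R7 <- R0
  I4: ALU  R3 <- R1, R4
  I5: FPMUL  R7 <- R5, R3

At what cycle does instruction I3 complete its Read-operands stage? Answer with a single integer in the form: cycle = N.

cycle = 11

c1: I1 dispatched to FPADD
c2: I1 operands ready; I2 dispatched to FPMUL
c3: I2 operands ready
c5: I1 complete
c6: R6←I1
c8: I2 complete
c9: R7←I2
c10: I3 dispatched to ALU
c11: I3 operands ready
c12: I3 complete
c13: R7←I3
c14: I4 dispatched to ALU
c15: I4 operands ready; I5 dispatched to FPMUL
c16: I4 complete
c17: R3←I4
c18: I5 operands ready
c23: I5 complete
c24: R7←I5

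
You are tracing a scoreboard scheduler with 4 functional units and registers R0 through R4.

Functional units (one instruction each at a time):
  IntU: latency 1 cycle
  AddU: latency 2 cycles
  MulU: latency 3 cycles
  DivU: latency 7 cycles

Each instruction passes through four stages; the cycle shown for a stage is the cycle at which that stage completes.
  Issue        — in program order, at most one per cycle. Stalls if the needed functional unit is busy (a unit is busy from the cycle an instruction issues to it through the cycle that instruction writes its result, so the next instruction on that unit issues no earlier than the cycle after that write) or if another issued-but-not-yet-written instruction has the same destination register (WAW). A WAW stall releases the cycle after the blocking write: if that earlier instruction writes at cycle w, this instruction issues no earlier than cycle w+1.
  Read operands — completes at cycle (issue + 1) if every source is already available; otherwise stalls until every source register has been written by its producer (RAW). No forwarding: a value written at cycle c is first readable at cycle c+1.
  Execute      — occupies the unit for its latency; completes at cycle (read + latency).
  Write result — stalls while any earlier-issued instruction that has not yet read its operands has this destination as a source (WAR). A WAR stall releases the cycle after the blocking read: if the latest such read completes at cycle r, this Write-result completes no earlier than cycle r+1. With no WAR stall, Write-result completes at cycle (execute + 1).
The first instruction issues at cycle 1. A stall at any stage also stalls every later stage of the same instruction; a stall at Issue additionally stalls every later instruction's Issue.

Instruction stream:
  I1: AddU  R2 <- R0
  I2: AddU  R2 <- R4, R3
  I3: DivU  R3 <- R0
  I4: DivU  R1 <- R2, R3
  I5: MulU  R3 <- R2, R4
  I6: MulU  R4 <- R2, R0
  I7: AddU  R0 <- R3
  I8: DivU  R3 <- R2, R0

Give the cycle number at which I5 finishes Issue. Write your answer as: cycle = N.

I1  is:1  ro:2  ex:4  wr:5
I2  is:6  ro:7  ex:9  wr:10  — struct: AddU busy until I1 writes@5
I3  is:7  ro:8  ex:15  wr:16
I4  is:17  ro:18  ex:25  wr:26  — struct: DivU busy until I3 writes@16
I5  is:18  ro:19  ex:22  wr:23
I6  is:24  ro:25  ex:28  wr:29  — struct: MulU busy until I5 writes@23
I7  is:25  ro:26  ex:28  wr:29
I8  is:27  ro:30  ex:37  wr:38  — struct: DivU busy until I4 writes@26, RAW R0: wait I7 write@29

cycle = 18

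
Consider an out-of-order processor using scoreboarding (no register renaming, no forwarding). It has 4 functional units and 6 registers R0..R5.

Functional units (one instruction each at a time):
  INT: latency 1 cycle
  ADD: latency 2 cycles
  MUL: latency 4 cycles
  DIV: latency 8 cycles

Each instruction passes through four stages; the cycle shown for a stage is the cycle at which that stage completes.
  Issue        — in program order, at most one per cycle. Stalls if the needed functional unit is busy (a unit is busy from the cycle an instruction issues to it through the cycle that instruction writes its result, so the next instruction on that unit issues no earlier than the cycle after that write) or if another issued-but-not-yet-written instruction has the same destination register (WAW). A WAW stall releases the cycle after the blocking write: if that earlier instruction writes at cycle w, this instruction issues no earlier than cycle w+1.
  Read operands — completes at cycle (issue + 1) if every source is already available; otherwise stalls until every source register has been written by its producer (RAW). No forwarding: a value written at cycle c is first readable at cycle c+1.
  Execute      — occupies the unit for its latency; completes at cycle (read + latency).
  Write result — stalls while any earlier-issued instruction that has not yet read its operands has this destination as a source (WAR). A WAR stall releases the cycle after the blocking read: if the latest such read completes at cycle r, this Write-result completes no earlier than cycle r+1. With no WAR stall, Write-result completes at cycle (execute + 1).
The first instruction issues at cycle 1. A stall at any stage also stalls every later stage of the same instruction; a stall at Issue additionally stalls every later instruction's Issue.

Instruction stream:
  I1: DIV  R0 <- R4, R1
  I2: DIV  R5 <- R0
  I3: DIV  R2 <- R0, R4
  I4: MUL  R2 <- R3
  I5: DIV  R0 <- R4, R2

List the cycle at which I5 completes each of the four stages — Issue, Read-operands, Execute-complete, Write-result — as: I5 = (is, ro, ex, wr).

  I1 | 1 | 2 | 10 | 11
  I2 | 12 | 13 | 21 | 22   struct: DIV busy until I1 writes@11
  I3 | 23 | 24 | 32 | 33   struct: DIV busy until I2 writes@22
  I4 | 34 | 35 | 39 | 40   WAW R2: wait I3 write@33
  I5 | 35 | 41 | 49 | 50   RAW R2: wait I4 write@40

I5 = (35, 41, 49, 50)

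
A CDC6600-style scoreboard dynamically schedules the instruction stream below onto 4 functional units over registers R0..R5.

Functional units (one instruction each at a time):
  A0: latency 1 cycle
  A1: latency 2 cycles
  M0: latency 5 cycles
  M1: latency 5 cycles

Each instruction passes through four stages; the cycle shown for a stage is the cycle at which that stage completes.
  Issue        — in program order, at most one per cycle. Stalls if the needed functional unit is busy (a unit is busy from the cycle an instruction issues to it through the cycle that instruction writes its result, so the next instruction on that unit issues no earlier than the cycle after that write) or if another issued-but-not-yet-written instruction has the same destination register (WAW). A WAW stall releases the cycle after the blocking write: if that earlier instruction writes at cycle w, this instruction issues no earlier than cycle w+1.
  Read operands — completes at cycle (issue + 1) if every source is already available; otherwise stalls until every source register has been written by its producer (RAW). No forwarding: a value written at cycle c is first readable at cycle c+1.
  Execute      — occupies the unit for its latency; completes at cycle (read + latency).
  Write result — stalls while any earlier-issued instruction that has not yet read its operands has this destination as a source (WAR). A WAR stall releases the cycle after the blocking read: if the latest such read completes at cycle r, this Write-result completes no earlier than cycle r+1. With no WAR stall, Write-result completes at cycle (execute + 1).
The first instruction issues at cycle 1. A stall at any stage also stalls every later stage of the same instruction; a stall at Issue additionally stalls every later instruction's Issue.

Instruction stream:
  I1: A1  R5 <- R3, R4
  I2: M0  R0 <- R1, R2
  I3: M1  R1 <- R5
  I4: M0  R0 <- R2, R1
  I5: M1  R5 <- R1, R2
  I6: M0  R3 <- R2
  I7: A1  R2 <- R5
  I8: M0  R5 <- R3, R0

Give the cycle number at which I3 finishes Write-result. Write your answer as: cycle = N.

cycle = 12

cycle 1: I1 dispatched to A1
cycle 2: I1 operands ready, I2 dispatched to M0
cycle 3: I2 operands ready, I3 dispatched to M1
cycle 4: I1 complete
cycle 5: R5←I1
cycle 6: I3 operands ready
cycle 8: I2 complete
cycle 9: R0←I2
cycle 10: I4 dispatched to M0
cycle 11: I3 complete
cycle 12: R1←I3
cycle 13: I4 operands ready, I5 dispatched to M1
cycle 14: I5 operands ready
cycle 18: I4 complete
cycle 19: R0←I4, I5 complete
cycle 20: R5←I5, I6 dispatched to M0
cycle 21: I6 operands ready, I7 dispatched to A1
cycle 22: I7 operands ready
cycle 24: I7 complete
cycle 25: R2←I7
cycle 26: I6 complete
cycle 27: R3←I6
cycle 28: I8 dispatched to M0
cycle 29: I8 operands ready
cycle 34: I8 complete
cycle 35: R5←I8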